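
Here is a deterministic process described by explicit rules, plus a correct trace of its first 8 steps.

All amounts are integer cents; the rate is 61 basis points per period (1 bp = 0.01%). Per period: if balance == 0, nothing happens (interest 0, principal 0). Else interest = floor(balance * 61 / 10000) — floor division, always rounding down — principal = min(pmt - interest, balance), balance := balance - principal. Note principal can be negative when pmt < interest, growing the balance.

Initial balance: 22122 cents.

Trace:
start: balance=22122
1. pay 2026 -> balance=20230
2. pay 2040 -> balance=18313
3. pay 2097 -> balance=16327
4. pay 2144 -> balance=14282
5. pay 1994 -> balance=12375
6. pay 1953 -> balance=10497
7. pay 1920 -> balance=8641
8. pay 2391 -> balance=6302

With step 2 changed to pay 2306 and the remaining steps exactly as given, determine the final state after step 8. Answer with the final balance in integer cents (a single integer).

6026

(re-executing from step 2 with the substitution; state before step 2: balance=20230)
2. pay 2306 -> balance=18047
3. pay 2097 -> balance=16060
4. pay 2144 -> balance=14013
5. pay 1994 -> balance=12104
6. pay 1953 -> balance=10224
7. pay 1920 -> balance=8366
8. pay 2391 -> balance=6026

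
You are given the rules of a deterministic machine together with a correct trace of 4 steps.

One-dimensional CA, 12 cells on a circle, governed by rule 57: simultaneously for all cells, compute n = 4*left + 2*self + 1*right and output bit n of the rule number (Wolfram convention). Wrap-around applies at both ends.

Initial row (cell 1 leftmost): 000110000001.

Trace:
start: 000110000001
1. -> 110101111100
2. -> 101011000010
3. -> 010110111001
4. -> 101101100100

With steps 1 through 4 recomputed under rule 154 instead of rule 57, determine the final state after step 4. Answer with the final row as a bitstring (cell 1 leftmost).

(re-executing steps 1..4 under rule 154; state before step 1: 000110000001)
1. -> 101101000010
2. -> 001000100100
3. -> 010101011010
4. -> 100000010001

100000010001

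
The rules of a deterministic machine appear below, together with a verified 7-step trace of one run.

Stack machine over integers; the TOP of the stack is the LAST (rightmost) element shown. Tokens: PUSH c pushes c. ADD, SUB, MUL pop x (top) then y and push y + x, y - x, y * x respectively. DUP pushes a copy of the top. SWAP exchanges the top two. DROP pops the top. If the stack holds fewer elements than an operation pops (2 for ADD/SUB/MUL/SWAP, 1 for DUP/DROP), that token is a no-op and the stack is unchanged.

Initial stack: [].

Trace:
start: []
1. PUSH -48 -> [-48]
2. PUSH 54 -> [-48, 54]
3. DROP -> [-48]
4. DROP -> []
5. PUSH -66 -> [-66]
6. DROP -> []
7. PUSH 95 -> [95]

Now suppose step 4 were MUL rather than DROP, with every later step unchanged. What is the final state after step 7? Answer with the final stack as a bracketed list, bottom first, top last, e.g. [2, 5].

[-48, 95]

(re-executing from step 4 with the substitution; state before step 4: [-48])
4. MUL -> [-48]
5. PUSH -66 -> [-48, -66]
6. DROP -> [-48]
7. PUSH 95 -> [-48, 95]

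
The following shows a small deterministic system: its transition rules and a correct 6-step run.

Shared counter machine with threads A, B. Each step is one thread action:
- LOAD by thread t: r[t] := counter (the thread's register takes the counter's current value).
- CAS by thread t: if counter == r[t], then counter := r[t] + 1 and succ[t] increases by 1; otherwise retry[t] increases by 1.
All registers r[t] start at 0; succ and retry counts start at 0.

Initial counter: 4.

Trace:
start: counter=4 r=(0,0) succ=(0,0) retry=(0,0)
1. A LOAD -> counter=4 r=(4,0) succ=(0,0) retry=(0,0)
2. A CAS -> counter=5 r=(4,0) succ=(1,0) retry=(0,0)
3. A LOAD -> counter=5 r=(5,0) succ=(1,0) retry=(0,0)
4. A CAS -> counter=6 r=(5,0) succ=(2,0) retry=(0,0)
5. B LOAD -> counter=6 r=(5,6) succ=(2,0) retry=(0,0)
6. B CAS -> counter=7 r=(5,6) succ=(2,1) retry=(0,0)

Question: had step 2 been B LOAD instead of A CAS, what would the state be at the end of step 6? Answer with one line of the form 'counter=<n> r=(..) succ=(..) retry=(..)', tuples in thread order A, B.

counter=6 r=(4,5) succ=(1,1) retry=(0,0)

(re-executing from step 2 with the substitution; state before step 2: counter=4 r=(4,0) succ=(0,0) retry=(0,0))
2. B LOAD -> counter=4 r=(4,4) succ=(0,0) retry=(0,0)
3. A LOAD -> counter=4 r=(4,4) succ=(0,0) retry=(0,0)
4. A CAS -> counter=5 r=(4,4) succ=(1,0) retry=(0,0)
5. B LOAD -> counter=5 r=(4,5) succ=(1,0) retry=(0,0)
6. B CAS -> counter=6 r=(4,5) succ=(1,1) retry=(0,0)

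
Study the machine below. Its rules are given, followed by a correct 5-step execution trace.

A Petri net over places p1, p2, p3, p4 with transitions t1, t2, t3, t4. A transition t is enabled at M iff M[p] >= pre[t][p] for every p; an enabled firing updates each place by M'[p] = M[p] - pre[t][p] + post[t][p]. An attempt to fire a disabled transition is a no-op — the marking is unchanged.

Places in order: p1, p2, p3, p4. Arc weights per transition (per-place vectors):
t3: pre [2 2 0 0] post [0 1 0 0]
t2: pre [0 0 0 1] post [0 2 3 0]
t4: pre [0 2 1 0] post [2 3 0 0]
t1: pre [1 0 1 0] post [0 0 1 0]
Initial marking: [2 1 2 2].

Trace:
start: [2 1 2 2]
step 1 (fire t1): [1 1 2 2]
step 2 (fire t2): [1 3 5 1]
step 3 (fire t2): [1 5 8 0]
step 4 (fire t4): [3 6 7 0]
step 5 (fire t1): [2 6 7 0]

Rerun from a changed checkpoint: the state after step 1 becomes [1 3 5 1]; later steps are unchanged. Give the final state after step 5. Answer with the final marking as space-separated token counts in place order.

state after step 1 := [1 3 5 1]
step 2 (fire t2): [1 5 8 0]
step 3 (fire t2): [1 5 8 0]
step 4 (fire t4): [3 6 7 0]
step 5 (fire t1): [2 6 7 0]

2 6 7 0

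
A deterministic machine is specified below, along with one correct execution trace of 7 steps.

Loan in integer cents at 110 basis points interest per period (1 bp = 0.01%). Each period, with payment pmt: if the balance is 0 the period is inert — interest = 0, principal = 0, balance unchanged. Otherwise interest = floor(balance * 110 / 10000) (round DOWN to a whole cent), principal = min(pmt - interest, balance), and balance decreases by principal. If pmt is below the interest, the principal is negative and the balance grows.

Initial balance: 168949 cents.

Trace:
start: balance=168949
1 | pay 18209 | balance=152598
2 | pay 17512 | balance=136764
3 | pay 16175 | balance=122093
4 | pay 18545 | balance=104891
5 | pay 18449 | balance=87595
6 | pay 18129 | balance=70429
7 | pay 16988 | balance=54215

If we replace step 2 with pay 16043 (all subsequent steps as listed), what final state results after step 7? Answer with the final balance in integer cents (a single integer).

(re-executing from step 2 with the substitution; state before step 2: balance=152598)
2 | pay 16043 | balance=138233
3 | pay 16175 | balance=123578
4 | pay 18545 | balance=106392
5 | pay 18449 | balance=89113
6 | pay 18129 | balance=71964
7 | pay 16988 | balance=55767

55767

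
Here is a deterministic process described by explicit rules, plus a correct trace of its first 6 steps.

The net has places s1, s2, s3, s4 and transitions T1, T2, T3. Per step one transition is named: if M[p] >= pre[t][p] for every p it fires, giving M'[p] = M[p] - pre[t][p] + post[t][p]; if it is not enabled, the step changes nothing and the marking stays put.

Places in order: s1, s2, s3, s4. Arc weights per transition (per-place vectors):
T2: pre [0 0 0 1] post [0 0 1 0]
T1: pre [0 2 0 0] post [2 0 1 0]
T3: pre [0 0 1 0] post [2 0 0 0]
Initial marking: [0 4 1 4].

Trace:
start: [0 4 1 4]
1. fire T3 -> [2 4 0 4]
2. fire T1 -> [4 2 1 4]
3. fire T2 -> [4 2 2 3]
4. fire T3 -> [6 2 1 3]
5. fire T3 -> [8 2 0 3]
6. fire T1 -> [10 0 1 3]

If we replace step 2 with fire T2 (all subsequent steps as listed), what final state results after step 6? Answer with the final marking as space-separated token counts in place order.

8 2 1 2

(re-executing from step 2 with the substitution; state before step 2: [2 4 0 4])
2. fire T2 -> [2 4 1 3]
3. fire T2 -> [2 4 2 2]
4. fire T3 -> [4 4 1 2]
5. fire T3 -> [6 4 0 2]
6. fire T1 -> [8 2 1 2]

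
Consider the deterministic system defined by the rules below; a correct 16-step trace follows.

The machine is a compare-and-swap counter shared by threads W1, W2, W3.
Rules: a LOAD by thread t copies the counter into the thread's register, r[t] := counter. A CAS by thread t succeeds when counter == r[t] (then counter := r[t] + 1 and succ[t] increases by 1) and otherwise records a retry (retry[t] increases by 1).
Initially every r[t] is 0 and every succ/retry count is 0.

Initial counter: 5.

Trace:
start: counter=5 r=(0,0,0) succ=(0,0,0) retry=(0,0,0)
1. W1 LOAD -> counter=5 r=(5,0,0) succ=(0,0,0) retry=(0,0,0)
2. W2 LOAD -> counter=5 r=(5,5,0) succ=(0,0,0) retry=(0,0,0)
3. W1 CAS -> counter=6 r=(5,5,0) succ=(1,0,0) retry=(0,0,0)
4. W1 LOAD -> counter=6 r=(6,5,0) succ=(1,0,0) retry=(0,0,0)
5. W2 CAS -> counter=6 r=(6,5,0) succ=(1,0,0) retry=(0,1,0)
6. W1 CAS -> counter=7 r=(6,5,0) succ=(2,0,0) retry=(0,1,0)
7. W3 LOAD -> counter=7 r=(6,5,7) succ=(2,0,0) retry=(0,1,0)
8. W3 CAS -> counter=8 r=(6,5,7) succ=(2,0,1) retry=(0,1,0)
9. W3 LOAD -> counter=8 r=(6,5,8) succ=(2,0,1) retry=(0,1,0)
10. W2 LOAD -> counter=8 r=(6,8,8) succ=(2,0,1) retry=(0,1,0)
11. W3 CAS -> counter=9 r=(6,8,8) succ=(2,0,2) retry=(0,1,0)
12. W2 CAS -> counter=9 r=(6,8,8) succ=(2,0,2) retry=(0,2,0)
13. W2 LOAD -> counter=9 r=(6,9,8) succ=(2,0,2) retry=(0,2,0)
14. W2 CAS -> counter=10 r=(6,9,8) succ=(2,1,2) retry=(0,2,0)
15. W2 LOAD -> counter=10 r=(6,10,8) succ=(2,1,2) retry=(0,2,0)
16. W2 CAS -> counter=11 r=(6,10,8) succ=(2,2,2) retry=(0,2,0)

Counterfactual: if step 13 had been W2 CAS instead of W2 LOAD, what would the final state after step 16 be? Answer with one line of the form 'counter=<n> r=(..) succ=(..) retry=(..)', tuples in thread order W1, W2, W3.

(re-executing from step 13 with the substitution; state before step 13: counter=9 r=(6,8,8) succ=(2,0,2) retry=(0,2,0))
13. W2 CAS -> counter=9 r=(6,8,8) succ=(2,0,2) retry=(0,3,0)
14. W2 CAS -> counter=9 r=(6,8,8) succ=(2,0,2) retry=(0,4,0)
15. W2 LOAD -> counter=9 r=(6,9,8) succ=(2,0,2) retry=(0,4,0)
16. W2 CAS -> counter=10 r=(6,9,8) succ=(2,1,2) retry=(0,4,0)

counter=10 r=(6,9,8) succ=(2,1,2) retry=(0,4,0)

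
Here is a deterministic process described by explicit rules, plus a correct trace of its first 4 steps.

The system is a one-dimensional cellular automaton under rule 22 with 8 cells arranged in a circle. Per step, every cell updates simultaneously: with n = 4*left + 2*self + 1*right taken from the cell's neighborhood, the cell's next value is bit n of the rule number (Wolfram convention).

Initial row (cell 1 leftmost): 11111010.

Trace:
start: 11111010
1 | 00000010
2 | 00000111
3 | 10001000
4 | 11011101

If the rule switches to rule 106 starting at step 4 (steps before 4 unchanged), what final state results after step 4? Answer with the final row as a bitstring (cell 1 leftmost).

(re-executing step 4 under rule 106; state before step 4: 10001000)
4 | 00010001

00010001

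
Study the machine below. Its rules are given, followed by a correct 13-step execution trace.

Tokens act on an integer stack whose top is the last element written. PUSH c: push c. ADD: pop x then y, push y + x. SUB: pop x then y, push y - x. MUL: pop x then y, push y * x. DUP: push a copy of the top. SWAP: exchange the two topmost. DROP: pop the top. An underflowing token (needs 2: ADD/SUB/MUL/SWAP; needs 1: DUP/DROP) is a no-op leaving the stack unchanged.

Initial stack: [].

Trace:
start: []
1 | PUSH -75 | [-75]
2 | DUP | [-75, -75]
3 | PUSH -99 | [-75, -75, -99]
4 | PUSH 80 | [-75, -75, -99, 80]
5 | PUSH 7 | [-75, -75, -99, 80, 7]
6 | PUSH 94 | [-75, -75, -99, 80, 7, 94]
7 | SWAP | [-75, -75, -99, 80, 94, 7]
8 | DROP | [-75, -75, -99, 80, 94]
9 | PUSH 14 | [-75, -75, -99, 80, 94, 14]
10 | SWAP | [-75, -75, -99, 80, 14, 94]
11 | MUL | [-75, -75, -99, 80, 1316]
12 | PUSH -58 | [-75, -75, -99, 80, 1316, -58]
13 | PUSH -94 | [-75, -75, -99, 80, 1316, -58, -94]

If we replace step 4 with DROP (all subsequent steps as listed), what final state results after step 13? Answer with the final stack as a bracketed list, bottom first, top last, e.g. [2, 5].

[-75, -75, 1316, -58, -94]

(re-executing from step 4 with the substitution; state before step 4: [-75, -75, -99])
4 | DROP | [-75, -75]
5 | PUSH 7 | [-75, -75, 7]
6 | PUSH 94 | [-75, -75, 7, 94]
7 | SWAP | [-75, -75, 94, 7]
8 | DROP | [-75, -75, 94]
9 | PUSH 14 | [-75, -75, 94, 14]
10 | SWAP | [-75, -75, 14, 94]
11 | MUL | [-75, -75, 1316]
12 | PUSH -58 | [-75, -75, 1316, -58]
13 | PUSH -94 | [-75, -75, 1316, -58, -94]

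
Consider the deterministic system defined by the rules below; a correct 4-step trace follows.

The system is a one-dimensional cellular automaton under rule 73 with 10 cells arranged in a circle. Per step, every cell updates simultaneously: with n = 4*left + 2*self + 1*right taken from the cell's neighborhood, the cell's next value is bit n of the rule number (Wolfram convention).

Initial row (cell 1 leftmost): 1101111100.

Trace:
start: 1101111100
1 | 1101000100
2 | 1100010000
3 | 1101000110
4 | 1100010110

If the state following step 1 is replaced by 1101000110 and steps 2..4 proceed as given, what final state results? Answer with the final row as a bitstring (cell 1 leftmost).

state after step 1 := 1101000110
2 | 1100010110
3 | 1101000110
4 | 1100010110

1100010110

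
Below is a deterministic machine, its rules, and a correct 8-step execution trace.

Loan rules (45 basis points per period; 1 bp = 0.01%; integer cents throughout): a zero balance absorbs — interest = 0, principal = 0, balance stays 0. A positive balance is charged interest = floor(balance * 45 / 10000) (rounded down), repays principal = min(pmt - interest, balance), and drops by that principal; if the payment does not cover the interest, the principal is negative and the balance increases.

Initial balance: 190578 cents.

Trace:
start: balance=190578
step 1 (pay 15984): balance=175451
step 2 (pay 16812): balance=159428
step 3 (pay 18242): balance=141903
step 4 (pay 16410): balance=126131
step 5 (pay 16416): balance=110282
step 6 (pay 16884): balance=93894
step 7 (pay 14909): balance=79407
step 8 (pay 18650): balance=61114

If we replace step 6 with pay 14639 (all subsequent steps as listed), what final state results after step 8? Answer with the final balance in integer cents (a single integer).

63379

(re-executing from step 6 with the substitution; state before step 6: balance=110282)
step 6 (pay 14639): balance=96139
step 7 (pay 14909): balance=81662
step 8 (pay 18650): balance=63379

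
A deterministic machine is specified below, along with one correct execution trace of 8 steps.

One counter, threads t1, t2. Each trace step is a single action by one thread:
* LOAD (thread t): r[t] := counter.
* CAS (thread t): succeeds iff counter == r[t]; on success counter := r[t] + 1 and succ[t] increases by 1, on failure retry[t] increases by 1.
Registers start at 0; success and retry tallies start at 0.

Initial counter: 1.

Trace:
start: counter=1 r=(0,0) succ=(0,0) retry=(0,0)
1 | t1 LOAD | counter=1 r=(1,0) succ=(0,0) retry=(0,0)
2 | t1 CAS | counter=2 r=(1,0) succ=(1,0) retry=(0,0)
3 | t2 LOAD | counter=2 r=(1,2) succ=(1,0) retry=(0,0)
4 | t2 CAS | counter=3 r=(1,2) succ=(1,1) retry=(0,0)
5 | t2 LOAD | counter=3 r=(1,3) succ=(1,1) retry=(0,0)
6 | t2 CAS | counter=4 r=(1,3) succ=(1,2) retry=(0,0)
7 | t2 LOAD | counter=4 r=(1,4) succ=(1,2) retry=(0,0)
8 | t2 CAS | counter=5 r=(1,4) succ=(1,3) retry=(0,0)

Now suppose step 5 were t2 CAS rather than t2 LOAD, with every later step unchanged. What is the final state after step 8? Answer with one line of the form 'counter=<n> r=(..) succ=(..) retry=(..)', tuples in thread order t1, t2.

(re-executing from step 5 with the substitution; state before step 5: counter=3 r=(1,2) succ=(1,1) retry=(0,0))
5 | t2 CAS | counter=3 r=(1,2) succ=(1,1) retry=(0,1)
6 | t2 CAS | counter=3 r=(1,2) succ=(1,1) retry=(0,2)
7 | t2 LOAD | counter=3 r=(1,3) succ=(1,1) retry=(0,2)
8 | t2 CAS | counter=4 r=(1,3) succ=(1,2) retry=(0,2)

counter=4 r=(1,3) succ=(1,2) retry=(0,2)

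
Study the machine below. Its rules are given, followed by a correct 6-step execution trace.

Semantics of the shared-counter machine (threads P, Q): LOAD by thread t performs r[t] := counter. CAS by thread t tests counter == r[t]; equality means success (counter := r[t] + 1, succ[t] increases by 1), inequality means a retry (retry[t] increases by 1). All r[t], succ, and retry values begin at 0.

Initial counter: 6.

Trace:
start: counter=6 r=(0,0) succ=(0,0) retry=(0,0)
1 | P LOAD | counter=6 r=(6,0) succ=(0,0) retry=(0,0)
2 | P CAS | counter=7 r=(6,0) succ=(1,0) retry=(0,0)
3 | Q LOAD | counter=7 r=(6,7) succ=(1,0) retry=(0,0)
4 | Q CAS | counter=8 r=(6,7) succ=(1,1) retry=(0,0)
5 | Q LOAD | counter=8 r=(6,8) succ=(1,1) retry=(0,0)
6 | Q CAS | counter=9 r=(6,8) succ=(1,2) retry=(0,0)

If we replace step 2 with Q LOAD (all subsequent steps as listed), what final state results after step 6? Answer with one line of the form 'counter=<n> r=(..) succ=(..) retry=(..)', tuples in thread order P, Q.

(re-executing from step 2 with the substitution; state before step 2: counter=6 r=(6,0) succ=(0,0) retry=(0,0))
2 | Q LOAD | counter=6 r=(6,6) succ=(0,0) retry=(0,0)
3 | Q LOAD | counter=6 r=(6,6) succ=(0,0) retry=(0,0)
4 | Q CAS | counter=7 r=(6,6) succ=(0,1) retry=(0,0)
5 | Q LOAD | counter=7 r=(6,7) succ=(0,1) retry=(0,0)
6 | Q CAS | counter=8 r=(6,7) succ=(0,2) retry=(0,0)

counter=8 r=(6,7) succ=(0,2) retry=(0,0)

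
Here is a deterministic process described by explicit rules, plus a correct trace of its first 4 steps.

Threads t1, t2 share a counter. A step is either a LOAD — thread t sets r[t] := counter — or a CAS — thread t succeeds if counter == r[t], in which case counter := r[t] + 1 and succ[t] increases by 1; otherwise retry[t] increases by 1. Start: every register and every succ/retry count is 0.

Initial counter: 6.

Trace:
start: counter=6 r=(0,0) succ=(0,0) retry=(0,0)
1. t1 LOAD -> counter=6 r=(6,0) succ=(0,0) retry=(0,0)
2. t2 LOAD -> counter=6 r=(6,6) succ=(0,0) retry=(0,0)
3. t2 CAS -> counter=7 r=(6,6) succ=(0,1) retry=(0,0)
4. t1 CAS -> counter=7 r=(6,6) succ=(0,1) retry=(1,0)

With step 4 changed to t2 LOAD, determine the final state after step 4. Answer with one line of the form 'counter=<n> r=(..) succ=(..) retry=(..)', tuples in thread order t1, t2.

counter=7 r=(6,7) succ=(0,1) retry=(0,0)

(re-executing from step 4 with the substitution; state before step 4: counter=7 r=(6,6) succ=(0,1) retry=(0,0))
4. t2 LOAD -> counter=7 r=(6,7) succ=(0,1) retry=(0,0)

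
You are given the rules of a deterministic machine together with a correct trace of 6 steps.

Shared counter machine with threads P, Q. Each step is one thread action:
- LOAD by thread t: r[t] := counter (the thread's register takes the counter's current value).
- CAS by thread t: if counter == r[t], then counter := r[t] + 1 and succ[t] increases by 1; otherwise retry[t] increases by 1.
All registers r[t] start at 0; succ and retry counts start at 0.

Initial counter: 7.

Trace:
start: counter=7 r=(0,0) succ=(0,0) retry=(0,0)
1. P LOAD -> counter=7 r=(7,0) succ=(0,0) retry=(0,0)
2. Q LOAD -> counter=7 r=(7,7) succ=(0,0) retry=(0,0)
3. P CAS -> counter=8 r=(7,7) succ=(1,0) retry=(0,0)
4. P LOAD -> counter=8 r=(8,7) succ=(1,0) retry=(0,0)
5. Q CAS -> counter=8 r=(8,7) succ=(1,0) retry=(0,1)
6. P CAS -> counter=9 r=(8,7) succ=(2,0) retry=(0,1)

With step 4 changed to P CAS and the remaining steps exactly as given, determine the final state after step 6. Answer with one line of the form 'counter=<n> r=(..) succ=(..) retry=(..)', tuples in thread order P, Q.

counter=8 r=(7,7) succ=(1,0) retry=(2,1)

(re-executing from step 4 with the substitution; state before step 4: counter=8 r=(7,7) succ=(1,0) retry=(0,0))
4. P CAS -> counter=8 r=(7,7) succ=(1,0) retry=(1,0)
5. Q CAS -> counter=8 r=(7,7) succ=(1,0) retry=(1,1)
6. P CAS -> counter=8 r=(7,7) succ=(1,0) retry=(2,1)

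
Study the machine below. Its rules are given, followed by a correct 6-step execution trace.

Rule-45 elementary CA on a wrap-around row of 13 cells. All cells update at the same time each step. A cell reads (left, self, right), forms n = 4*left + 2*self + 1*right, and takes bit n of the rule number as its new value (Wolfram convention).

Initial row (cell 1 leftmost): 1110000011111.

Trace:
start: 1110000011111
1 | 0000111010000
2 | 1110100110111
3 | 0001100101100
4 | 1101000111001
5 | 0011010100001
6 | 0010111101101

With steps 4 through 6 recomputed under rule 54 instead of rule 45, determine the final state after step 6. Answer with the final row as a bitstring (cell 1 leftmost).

1000010010000

(re-executing steps 4..6 under rule 54; state before step 4: 0001100101100)
4 | 0010011110010
5 | 0111100001111
6 | 1000010010000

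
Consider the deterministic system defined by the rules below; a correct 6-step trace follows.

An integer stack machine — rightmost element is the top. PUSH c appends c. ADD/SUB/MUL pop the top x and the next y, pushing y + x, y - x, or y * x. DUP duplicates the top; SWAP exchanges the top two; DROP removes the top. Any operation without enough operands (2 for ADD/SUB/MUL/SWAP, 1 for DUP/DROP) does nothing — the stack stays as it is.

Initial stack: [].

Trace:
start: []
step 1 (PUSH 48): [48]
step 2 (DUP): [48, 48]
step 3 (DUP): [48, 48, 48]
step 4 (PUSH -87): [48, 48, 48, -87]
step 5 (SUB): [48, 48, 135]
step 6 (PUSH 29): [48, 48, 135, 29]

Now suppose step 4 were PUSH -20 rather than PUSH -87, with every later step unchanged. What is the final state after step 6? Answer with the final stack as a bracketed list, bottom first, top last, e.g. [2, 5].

[48, 48, 68, 29]

(re-executing from step 4 with the substitution; state before step 4: [48, 48, 48])
step 4 (PUSH -20): [48, 48, 48, -20]
step 5 (SUB): [48, 48, 68]
step 6 (PUSH 29): [48, 48, 68, 29]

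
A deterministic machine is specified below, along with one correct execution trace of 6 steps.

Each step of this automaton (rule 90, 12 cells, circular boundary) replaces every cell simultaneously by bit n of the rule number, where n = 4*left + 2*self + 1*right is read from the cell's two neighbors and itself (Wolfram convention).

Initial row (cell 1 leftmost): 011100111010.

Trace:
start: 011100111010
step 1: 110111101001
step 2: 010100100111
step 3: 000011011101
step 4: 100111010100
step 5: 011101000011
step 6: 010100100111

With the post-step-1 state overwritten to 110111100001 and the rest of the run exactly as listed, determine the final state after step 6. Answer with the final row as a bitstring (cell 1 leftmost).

state after step 1 := 110111100001
step 2: 010100110011
step 3: 000011111111
step 4: 100110000001
step 5: 111111000011
step 6: 000001100110

000001100110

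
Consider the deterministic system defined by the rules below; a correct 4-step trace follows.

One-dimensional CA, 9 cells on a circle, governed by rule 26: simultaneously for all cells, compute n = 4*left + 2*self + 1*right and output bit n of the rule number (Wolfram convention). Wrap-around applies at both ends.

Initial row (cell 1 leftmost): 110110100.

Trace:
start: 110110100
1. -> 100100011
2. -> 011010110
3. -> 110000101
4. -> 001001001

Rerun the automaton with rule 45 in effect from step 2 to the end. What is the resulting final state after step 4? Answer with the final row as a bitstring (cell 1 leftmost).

101100001

(re-executing steps 2..4 under rule 45; state before step 2: 100100011)
2. -> 000101010
3. -> 110111110
4. -> 101100001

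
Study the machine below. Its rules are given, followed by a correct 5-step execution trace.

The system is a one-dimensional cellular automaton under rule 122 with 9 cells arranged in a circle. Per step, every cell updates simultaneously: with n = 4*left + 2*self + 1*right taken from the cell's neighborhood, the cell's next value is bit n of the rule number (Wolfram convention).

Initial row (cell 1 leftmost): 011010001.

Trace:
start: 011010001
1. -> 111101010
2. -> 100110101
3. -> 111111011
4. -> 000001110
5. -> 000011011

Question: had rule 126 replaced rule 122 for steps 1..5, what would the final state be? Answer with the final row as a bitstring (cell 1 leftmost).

(re-executing steps 1..5 under rule 126; state before step 1: 011010001)
1. -> 111111011
2. -> 000001110
3. -> 000011011
4. -> 100111111
5. -> 111100000

111100000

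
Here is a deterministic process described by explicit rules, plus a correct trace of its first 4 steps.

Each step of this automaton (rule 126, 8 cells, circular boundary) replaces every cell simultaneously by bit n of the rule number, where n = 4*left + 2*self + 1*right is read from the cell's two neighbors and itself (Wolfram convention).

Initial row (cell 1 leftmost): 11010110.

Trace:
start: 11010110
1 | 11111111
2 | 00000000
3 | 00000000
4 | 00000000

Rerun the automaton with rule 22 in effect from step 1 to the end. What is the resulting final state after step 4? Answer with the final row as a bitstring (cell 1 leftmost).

11101110

(re-executing steps 1..4 under rule 22; state before step 1: 11010110)
1 | 00010000
2 | 00111000
3 | 01000100
4 | 11101110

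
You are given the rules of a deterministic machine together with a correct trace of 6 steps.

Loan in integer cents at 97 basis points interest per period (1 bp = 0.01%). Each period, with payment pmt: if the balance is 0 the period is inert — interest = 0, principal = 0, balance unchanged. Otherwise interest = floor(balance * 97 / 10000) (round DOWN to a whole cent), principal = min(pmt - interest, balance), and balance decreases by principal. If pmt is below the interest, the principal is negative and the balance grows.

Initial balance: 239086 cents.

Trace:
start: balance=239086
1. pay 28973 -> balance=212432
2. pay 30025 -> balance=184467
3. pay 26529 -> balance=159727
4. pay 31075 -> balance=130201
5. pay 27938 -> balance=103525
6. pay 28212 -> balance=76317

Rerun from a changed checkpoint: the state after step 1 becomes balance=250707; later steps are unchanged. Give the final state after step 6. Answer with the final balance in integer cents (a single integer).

116485

state after step 1 := balance=250707
2. pay 30025 -> balance=223113
3. pay 26529 -> balance=198748
4. pay 31075 -> balance=169600
5. pay 27938 -> balance=143307
6. pay 28212 -> balance=116485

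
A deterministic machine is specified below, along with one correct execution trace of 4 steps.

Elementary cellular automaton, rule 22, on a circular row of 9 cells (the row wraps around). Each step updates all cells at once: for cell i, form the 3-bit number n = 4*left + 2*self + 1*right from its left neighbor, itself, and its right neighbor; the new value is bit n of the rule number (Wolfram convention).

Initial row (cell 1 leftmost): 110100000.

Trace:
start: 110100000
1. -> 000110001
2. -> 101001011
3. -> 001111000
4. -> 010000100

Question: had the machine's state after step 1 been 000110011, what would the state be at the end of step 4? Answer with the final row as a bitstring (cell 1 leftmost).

state after step 1 := 000110011
2. -> 101001100
3. -> 101110011
4. -> 000001100

000001100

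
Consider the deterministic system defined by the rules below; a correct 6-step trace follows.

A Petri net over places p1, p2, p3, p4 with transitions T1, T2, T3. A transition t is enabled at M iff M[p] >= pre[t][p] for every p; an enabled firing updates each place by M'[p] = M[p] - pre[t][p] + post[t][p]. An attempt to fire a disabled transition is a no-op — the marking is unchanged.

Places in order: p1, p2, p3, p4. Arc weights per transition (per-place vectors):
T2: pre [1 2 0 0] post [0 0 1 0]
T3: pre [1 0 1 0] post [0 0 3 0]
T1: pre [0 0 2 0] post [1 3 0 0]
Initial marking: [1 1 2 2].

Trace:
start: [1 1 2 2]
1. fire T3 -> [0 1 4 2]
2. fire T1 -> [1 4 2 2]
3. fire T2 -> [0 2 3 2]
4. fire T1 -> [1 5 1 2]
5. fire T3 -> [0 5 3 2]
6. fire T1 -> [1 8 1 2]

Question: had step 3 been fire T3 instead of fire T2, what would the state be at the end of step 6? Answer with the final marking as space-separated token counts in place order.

1 10 2 2

(re-executing from step 3 with the substitution; state before step 3: [1 4 2 2])
3. fire T3 -> [0 4 4 2]
4. fire T1 -> [1 7 2 2]
5. fire T3 -> [0 7 4 2]
6. fire T1 -> [1 10 2 2]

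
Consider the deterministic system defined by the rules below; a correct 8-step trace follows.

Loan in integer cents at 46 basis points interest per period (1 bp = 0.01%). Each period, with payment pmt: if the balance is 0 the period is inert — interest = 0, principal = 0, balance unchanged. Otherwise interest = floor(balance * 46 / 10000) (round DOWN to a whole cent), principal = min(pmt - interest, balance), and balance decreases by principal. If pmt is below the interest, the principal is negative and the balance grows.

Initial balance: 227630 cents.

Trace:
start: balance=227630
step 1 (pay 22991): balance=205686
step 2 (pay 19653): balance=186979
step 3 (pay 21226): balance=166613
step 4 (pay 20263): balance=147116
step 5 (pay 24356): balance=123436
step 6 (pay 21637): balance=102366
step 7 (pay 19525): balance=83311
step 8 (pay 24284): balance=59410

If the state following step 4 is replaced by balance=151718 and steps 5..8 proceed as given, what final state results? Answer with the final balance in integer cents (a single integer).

64098

state after step 4 := balance=151718
step 5 (pay 24356): balance=128059
step 6 (pay 21637): balance=107011
step 7 (pay 19525): balance=87978
step 8 (pay 24284): balance=64098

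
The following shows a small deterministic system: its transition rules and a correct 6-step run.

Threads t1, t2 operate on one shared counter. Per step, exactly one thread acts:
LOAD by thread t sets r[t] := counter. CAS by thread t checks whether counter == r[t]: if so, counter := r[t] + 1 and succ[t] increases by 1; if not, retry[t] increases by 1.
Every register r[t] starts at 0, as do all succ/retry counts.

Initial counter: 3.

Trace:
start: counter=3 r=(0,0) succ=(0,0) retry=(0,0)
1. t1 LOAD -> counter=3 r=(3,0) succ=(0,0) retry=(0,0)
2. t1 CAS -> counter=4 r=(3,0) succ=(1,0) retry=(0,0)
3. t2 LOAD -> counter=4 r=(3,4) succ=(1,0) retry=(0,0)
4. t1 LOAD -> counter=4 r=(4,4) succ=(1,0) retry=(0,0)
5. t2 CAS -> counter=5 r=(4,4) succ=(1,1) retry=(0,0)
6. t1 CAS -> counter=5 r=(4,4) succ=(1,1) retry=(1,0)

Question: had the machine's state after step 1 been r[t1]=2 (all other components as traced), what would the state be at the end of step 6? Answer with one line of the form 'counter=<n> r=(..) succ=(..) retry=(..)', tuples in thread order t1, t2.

state after step 1 := counter=3 r=(2,0) succ=(0,0) retry=(0,0)
2. t1 CAS -> counter=3 r=(2,0) succ=(0,0) retry=(1,0)
3. t2 LOAD -> counter=3 r=(2,3) succ=(0,0) retry=(1,0)
4. t1 LOAD -> counter=3 r=(3,3) succ=(0,0) retry=(1,0)
5. t2 CAS -> counter=4 r=(3,3) succ=(0,1) retry=(1,0)
6. t1 CAS -> counter=4 r=(3,3) succ=(0,1) retry=(2,0)

counter=4 r=(3,3) succ=(0,1) retry=(2,0)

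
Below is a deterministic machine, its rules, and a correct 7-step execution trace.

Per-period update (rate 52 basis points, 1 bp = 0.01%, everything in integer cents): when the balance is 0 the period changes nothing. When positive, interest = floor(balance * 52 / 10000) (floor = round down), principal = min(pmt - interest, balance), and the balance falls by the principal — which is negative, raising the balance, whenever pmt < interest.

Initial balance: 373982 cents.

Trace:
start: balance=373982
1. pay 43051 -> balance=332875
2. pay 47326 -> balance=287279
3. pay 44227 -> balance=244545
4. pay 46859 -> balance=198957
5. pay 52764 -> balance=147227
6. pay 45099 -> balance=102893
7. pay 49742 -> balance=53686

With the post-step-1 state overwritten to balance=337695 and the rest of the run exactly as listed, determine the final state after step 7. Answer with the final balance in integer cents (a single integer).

state after step 1 := balance=337695
2. pay 47326 -> balance=292125
3. pay 44227 -> balance=249417
4. pay 46859 -> balance=203854
5. pay 52764 -> balance=152150
6. pay 45099 -> balance=107842
7. pay 49742 -> balance=58660

58660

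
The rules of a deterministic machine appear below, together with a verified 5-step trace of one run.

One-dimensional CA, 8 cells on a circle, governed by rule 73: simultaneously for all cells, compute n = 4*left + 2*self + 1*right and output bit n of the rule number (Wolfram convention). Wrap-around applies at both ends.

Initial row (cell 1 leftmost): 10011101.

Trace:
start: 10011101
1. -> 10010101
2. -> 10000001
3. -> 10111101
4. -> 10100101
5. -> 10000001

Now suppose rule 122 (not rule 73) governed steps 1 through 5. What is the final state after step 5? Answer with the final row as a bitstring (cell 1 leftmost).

11000001

(re-executing steps 1..5 under rule 122; state before step 1: 10011101)
1. -> 11110111
2. -> 00011100
3. -> 00110110
4. -> 01111111
5. -> 11000001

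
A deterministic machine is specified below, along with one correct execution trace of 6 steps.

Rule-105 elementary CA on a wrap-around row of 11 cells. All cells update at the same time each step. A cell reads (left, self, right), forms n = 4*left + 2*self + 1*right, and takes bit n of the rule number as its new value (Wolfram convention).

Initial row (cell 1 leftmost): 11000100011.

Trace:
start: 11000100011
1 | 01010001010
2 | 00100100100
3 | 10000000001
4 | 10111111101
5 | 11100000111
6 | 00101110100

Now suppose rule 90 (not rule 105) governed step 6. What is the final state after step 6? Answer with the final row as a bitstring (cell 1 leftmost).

00110001100

(re-executing step 6 under rule 90; state before step 6: 11100000111)
6 | 00110001100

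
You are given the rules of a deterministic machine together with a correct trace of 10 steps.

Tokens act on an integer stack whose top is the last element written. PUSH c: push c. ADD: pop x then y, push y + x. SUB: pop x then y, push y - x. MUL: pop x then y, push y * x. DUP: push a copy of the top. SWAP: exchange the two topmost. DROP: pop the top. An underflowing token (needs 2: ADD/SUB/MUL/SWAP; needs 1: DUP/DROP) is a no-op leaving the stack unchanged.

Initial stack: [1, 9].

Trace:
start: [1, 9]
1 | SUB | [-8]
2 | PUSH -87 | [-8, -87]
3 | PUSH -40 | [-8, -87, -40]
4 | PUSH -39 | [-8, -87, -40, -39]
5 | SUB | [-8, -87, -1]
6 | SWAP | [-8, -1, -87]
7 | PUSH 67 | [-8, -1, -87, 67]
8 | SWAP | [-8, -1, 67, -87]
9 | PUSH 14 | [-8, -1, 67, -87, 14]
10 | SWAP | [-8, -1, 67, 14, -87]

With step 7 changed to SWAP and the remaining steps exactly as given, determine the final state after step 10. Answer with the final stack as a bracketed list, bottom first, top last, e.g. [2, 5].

[-8, -1, 14, -87]

(re-executing from step 7 with the substitution; state before step 7: [-8, -1, -87])
7 | SWAP | [-8, -87, -1]
8 | SWAP | [-8, -1, -87]
9 | PUSH 14 | [-8, -1, -87, 14]
10 | SWAP | [-8, -1, 14, -87]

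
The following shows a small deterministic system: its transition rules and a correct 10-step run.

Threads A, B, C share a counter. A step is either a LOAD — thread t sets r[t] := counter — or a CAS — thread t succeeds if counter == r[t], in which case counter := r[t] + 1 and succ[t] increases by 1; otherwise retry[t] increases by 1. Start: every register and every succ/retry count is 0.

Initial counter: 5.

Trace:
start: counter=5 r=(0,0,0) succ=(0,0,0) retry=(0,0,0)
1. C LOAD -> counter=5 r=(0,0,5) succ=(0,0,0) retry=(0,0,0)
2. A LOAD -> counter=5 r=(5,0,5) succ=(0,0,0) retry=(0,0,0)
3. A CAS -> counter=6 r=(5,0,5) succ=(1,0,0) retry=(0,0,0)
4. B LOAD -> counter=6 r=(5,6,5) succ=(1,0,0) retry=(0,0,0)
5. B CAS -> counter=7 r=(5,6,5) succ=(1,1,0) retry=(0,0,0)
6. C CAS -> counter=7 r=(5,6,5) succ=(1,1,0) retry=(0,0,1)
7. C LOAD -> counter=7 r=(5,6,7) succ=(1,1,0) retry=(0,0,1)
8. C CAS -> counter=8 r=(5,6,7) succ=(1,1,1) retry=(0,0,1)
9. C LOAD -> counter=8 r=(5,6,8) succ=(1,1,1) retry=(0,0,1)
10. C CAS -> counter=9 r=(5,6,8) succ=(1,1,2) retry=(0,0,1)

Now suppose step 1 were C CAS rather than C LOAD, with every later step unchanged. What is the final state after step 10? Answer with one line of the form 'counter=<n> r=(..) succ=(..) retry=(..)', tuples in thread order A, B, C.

(re-executing from step 1 with the substitution; state before step 1: counter=5 r=(0,0,0) succ=(0,0,0) retry=(0,0,0))
1. C CAS -> counter=5 r=(0,0,0) succ=(0,0,0) retry=(0,0,1)
2. A LOAD -> counter=5 r=(5,0,0) succ=(0,0,0) retry=(0,0,1)
3. A CAS -> counter=6 r=(5,0,0) succ=(1,0,0) retry=(0,0,1)
4. B LOAD -> counter=6 r=(5,6,0) succ=(1,0,0) retry=(0,0,1)
5. B CAS -> counter=7 r=(5,6,0) succ=(1,1,0) retry=(0,0,1)
6. C CAS -> counter=7 r=(5,6,0) succ=(1,1,0) retry=(0,0,2)
7. C LOAD -> counter=7 r=(5,6,7) succ=(1,1,0) retry=(0,0,2)
8. C CAS -> counter=8 r=(5,6,7) succ=(1,1,1) retry=(0,0,2)
9. C LOAD -> counter=8 r=(5,6,8) succ=(1,1,1) retry=(0,0,2)
10. C CAS -> counter=9 r=(5,6,8) succ=(1,1,2) retry=(0,0,2)

counter=9 r=(5,6,8) succ=(1,1,2) retry=(0,0,2)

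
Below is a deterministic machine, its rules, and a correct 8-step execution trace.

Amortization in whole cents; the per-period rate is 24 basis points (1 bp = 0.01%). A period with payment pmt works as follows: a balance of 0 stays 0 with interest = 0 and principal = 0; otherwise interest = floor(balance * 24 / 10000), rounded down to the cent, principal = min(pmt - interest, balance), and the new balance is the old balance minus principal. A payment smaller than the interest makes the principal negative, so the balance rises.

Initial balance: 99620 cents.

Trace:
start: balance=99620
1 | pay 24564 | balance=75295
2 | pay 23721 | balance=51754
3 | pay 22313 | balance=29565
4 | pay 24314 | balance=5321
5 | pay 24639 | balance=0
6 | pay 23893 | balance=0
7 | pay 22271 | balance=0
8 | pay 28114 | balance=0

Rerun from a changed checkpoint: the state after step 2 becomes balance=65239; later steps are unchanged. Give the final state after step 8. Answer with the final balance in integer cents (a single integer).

0

state after step 2 := balance=65239
3 | pay 22313 | balance=43082
4 | pay 24314 | balance=18871
5 | pay 24639 | balance=0
6 | pay 23893 | balance=0
7 | pay 22271 | balance=0
8 | pay 28114 | balance=0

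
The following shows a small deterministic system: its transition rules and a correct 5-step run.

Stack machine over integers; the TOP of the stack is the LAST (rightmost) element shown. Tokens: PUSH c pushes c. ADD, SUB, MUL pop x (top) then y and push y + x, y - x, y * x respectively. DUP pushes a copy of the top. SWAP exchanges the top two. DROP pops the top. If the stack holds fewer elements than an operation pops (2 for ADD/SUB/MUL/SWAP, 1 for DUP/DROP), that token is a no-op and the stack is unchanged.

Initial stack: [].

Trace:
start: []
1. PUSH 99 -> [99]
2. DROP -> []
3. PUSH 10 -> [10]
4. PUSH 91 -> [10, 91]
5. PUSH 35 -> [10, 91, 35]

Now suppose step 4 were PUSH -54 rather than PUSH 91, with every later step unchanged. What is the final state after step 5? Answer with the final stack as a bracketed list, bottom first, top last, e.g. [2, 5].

[10, -54, 35]

(re-executing from step 4 with the substitution; state before step 4: [10])
4. PUSH -54 -> [10, -54]
5. PUSH 35 -> [10, -54, 35]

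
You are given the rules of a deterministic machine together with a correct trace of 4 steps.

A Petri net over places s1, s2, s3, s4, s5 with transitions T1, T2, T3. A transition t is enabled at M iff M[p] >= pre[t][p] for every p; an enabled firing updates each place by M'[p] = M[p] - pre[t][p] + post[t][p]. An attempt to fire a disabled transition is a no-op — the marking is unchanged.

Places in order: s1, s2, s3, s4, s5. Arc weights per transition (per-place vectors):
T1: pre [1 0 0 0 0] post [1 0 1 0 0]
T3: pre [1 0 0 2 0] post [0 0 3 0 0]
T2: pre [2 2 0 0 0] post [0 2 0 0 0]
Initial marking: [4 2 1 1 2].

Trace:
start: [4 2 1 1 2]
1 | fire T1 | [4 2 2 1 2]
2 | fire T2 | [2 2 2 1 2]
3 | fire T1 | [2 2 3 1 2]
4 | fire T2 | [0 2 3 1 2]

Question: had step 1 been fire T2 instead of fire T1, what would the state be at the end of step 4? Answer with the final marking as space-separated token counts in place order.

0 2 1 1 2

(re-executing from step 1 with the substitution; state before step 1: [4 2 1 1 2])
1 | fire T2 | [2 2 1 1 2]
2 | fire T2 | [0 2 1 1 2]
3 | fire T1 | [0 2 1 1 2]
4 | fire T2 | [0 2 1 1 2]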